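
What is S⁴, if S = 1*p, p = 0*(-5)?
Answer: 0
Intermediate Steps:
p = 0
S = 0 (S = 1*0 = 0)
S⁴ = 0⁴ = 0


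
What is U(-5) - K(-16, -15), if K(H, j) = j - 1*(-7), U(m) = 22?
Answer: 30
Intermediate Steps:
K(H, j) = 7 + j (K(H, j) = j + 7 = 7 + j)
U(-5) - K(-16, -15) = 22 - (7 - 15) = 22 - 1*(-8) = 22 + 8 = 30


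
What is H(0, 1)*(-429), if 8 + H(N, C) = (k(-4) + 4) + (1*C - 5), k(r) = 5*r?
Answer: 12012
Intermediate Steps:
H(N, C) = -29 + C (H(N, C) = -8 + ((5*(-4) + 4) + (1*C - 5)) = -8 + ((-20 + 4) + (C - 5)) = -8 + (-16 + (-5 + C)) = -8 + (-21 + C) = -29 + C)
H(0, 1)*(-429) = (-29 + 1)*(-429) = -28*(-429) = 12012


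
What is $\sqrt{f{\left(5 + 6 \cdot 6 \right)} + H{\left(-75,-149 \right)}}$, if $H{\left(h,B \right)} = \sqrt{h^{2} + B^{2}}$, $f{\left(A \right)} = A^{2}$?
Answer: $\sqrt{1681 + \sqrt{27826}} \approx 42.986$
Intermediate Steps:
$H{\left(h,B \right)} = \sqrt{B^{2} + h^{2}}$
$\sqrt{f{\left(5 + 6 \cdot 6 \right)} + H{\left(-75,-149 \right)}} = \sqrt{\left(5 + 6 \cdot 6\right)^{2} + \sqrt{\left(-149\right)^{2} + \left(-75\right)^{2}}} = \sqrt{\left(5 + 36\right)^{2} + \sqrt{22201 + 5625}} = \sqrt{41^{2} + \sqrt{27826}} = \sqrt{1681 + \sqrt{27826}}$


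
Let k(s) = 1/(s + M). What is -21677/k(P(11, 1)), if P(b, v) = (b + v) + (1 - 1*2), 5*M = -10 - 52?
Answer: 151739/5 ≈ 30348.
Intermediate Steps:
M = -62/5 (M = (-10 - 52)/5 = (⅕)*(-62) = -62/5 ≈ -12.400)
P(b, v) = -1 + b + v (P(b, v) = (b + v) + (1 - 2) = (b + v) - 1 = -1 + b + v)
k(s) = 1/(-62/5 + s) (k(s) = 1/(s - 62/5) = 1/(-62/5 + s))
-21677/k(P(11, 1)) = -21677/(5/(-62 + 5*(-1 + 11 + 1))) = -21677/(5/(-62 + 5*11)) = -21677/(5/(-62 + 55)) = -21677/(5/(-7)) = -21677/(5*(-⅐)) = -21677/(-5/7) = -21677*(-7/5) = 151739/5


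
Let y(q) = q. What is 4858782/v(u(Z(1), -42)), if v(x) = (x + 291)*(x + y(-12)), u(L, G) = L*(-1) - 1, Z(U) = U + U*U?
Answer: -809797/720 ≈ -1124.7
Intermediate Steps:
Z(U) = U + U²
u(L, G) = -1 - L (u(L, G) = -L - 1 = -1 - L)
v(x) = (-12 + x)*(291 + x) (v(x) = (x + 291)*(x - 12) = (291 + x)*(-12 + x) = (-12 + x)*(291 + x))
4858782/v(u(Z(1), -42)) = 4858782/(-3492 + (-1 - (1 + 1))² + 279*(-1 - (1 + 1))) = 4858782/(-3492 + (-1 - 2)² + 279*(-1 - 2)) = 4858782/(-3492 + (-3)² + 279*(-3)) = 4858782/(-3492 + 9 - 837) = 4858782/(-4320) = 4858782*(-1/4320) = -809797/720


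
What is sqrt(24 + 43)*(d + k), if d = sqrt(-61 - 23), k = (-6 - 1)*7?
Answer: sqrt(67)*(-49 + 2*I*sqrt(21)) ≈ -401.08 + 75.02*I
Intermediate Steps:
k = -49 (k = -7*7 = -49)
d = 2*I*sqrt(21) (d = sqrt(-84) = 2*I*sqrt(21) ≈ 9.1651*I)
sqrt(24 + 43)*(d + k) = sqrt(24 + 43)*(2*I*sqrt(21) - 49) = sqrt(67)*(-49 + 2*I*sqrt(21))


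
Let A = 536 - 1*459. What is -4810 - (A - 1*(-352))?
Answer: -5239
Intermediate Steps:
A = 77 (A = 536 - 459 = 77)
-4810 - (A - 1*(-352)) = -4810 - (77 - 1*(-352)) = -4810 - (77 + 352) = -4810 - 1*429 = -4810 - 429 = -5239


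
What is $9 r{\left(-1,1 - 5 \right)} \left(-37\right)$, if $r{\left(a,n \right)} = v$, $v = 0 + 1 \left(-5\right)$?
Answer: $1665$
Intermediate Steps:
$v = -5$ ($v = 0 - 5 = -5$)
$r{\left(a,n \right)} = -5$
$9 r{\left(-1,1 - 5 \right)} \left(-37\right) = 9 \left(-5\right) \left(-37\right) = \left(-45\right) \left(-37\right) = 1665$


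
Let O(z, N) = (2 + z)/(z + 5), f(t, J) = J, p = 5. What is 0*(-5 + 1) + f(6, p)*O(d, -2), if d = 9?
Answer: 55/14 ≈ 3.9286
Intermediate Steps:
O(z, N) = (2 + z)/(5 + z)
0*(-5 + 1) + f(6, p)*O(d, -2) = 0*(-5 + 1) + 5*((2 + 9)/(5 + 9)) = 0*(-4) + 5*(11/14) = 0 + 5*((1/14)*11) = 0 + 5*(11/14) = 0 + 55/14 = 55/14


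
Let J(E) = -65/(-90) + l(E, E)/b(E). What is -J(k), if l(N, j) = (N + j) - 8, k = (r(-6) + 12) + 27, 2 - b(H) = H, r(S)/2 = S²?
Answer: 2435/1962 ≈ 1.2411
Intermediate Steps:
r(S) = 2*S²
b(H) = 2 - H
k = 111 (k = (2*(-6)² + 12) + 27 = (2*36 + 12) + 27 = (72 + 12) + 27 = 84 + 27 = 111)
l(N, j) = -8 + N + j
J(E) = 13/18 + (-8 + 2*E)/(2 - E) (J(E) = -65/(-90) + (-8 + E + E)/(2 - E) = -65*(-1/90) + (-8 + 2*E)/(2 - E) = 13/18 + (-8 + 2*E)/(2 - E))
-J(k) = -(118 - 23*111)/(18*(-2 + 111)) = -(118 - 2553)/(18*109) = -(-2435)/(18*109) = -1*(-2435/1962) = 2435/1962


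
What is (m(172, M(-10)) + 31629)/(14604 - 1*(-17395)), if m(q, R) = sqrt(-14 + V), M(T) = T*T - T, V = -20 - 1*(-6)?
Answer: 31629/31999 + 2*I*sqrt(7)/31999 ≈ 0.98844 + 0.00016536*I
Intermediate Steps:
V = -14 (V = -20 + 6 = -14)
M(T) = T**2 - T
m(q, R) = 2*I*sqrt(7) (m(q, R) = sqrt(-14 - 14) = sqrt(-28) = 2*I*sqrt(7))
(m(172, M(-10)) + 31629)/(14604 - 1*(-17395)) = (2*I*sqrt(7) + 31629)/(14604 - 1*(-17395)) = (31629 + 2*I*sqrt(7))/(14604 + 17395) = (31629 + 2*I*sqrt(7))/31999 = (31629 + 2*I*sqrt(7))*(1/31999) = 31629/31999 + 2*I*sqrt(7)/31999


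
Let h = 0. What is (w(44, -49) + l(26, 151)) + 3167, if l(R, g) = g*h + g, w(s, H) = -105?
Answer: 3213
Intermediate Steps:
l(R, g) = g (l(R, g) = g*0 + g = 0 + g = g)
(w(44, -49) + l(26, 151)) + 3167 = (-105 + 151) + 3167 = 46 + 3167 = 3213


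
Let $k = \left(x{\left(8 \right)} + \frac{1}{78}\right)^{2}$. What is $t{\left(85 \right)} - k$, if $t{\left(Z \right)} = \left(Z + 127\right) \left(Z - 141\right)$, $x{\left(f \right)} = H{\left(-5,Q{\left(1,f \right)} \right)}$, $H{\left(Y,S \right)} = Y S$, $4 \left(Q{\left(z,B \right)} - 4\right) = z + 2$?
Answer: $- \frac{302629201}{24336} \approx -12435.0$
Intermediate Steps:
$Q{\left(z,B \right)} = \frac{9}{2} + \frac{z}{4}$ ($Q{\left(z,B \right)} = 4 + \frac{z + 2}{4} = 4 + \frac{2 + z}{4} = 4 + \left(\frac{1}{2} + \frac{z}{4}\right) = \frac{9}{2} + \frac{z}{4}$)
$H{\left(Y,S \right)} = S Y$
$x{\left(f \right)} = - \frac{95}{4}$ ($x{\left(f \right)} = \left(\frac{9}{2} + \frac{1}{4} \cdot 1\right) \left(-5\right) = \left(\frac{9}{2} + \frac{1}{4}\right) \left(-5\right) = \frac{19}{4} \left(-5\right) = - \frac{95}{4}$)
$t{\left(Z \right)} = \left(-141 + Z\right) \left(127 + Z\right)$ ($t{\left(Z \right)} = \left(127 + Z\right) \left(-141 + Z\right) = \left(-141 + Z\right) \left(127 + Z\right)$)
$k = \frac{13712209}{24336}$ ($k = \left(- \frac{95}{4} + \frac{1}{78}\right)^{2} = \left(- \frac{3703}{156}\right)^{2} = \frac{13712209}{24336} \approx 563.45$)
$t{\left(85 \right)} - k = \left(-17907 + 85^{2} - 1190\right) - \frac{13712209}{24336} = \left(-17907 + 7225 - 1190\right) - \frac{13712209}{24336} = -11872 - \frac{13712209}{24336} = - \frac{302629201}{24336}$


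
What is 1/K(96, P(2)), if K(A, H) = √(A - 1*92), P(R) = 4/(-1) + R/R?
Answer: ½ ≈ 0.50000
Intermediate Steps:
P(R) = -3 (P(R) = 4*(-1) + 1 = -4 + 1 = -3)
K(A, H) = √(-92 + A) (K(A, H) = √(A - 92) = √(-92 + A))
1/K(96, P(2)) = 1/(√(-92 + 96)) = 1/(√4) = 1/2 = ½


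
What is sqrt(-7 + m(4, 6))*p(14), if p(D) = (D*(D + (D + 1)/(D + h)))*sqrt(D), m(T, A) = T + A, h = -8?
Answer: 231*sqrt(42) ≈ 1497.1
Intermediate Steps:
m(T, A) = A + T
p(D) = D**(3/2)*(D + (1 + D)/(-8 + D)) (p(D) = (D*(D + (D + 1)/(D - 8)))*sqrt(D) = (D*(D + (1 + D)/(-8 + D)))*sqrt(D) = D**(3/2)*(D + (1 + D)/(-8 + D)))
sqrt(-7 + m(4, 6))*p(14) = sqrt(-7 + (6 + 4))*(14**(3/2)*(1 + 14**2 - 7*14)/(-8 + 14)) = sqrt(-7 + 10)*((14*sqrt(14))*(1 + 196 - 98)/6) = sqrt(3)*((14*sqrt(14))*(1/6)*99) = sqrt(3)*(231*sqrt(14)) = 231*sqrt(42)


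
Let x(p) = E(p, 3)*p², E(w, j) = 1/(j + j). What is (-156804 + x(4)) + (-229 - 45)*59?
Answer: -518902/3 ≈ -1.7297e+5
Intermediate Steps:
E(w, j) = 1/(2*j)
x(p) = p²/6 (x(p) = ((½)/3)*p² = ((½)*(⅓))*p² = p²/6)
(-156804 + x(4)) + (-229 - 45)*59 = (-156804 + (⅙)*4²) + (-229 - 45)*59 = (-156804 + (⅙)*16) - 274*59 = (-156804 + 8/3) - 16166 = -470404/3 - 16166 = -518902/3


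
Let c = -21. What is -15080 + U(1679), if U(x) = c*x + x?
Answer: -48660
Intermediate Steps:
U(x) = -20*x (U(x) = -21*x + x = -20*x)
-15080 + U(1679) = -15080 - 20*1679 = -15080 - 33580 = -48660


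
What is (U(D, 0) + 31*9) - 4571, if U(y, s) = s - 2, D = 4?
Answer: -4294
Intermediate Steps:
U(y, s) = -2 + s
(U(D, 0) + 31*9) - 4571 = ((-2 + 0) + 31*9) - 4571 = (-2 + 279) - 4571 = 277 - 4571 = -4294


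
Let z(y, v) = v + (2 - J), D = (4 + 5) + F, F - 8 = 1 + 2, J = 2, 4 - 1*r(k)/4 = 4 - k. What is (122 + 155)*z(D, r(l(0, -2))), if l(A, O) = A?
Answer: 0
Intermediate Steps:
r(k) = 4*k (r(k) = 16 - 4*(4 - k) = 16 + (-16 + 4*k) = 4*k)
F = 11 (F = 8 + (1 + 2) = 8 + 3 = 11)
D = 20 (D = (4 + 5) + 11 = 9 + 11 = 20)
z(y, v) = v (z(y, v) = v + (2 - 1*2) = v + (2 - 2) = v + 0 = v)
(122 + 155)*z(D, r(l(0, -2))) = (122 + 155)*(4*0) = 277*0 = 0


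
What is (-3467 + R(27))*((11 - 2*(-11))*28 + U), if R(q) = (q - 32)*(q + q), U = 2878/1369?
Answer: -128051234/37 ≈ -3.4608e+6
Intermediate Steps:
U = 2878/1369 (U = 2878*(1/1369) = 2878/1369 ≈ 2.1023)
R(q) = 2*q*(-32 + q) (R(q) = (-32 + q)*(2*q) = 2*q*(-32 + q))
(-3467 + R(27))*((11 - 2*(-11))*28 + U) = (-3467 + 2*27*(-32 + 27))*((11 - 2*(-11))*28 + 2878/1369) = (-3467 + 2*27*(-5))*((11 + 22)*28 + 2878/1369) = (-3467 - 270)*(33*28 + 2878/1369) = -3737*(924 + 2878/1369) = -3737*1267834/1369 = -128051234/37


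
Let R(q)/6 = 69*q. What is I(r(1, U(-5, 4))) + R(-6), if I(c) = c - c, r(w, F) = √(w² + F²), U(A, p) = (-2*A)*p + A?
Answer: -2484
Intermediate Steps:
R(q) = 414*q (R(q) = 6*(69*q) = 414*q)
U(A, p) = A - 2*A*p (U(A, p) = -2*A*p + A = A - 2*A*p)
r(w, F) = √(F² + w²)
I(c) = 0
I(r(1, U(-5, 4))) + R(-6) = 0 + 414*(-6) = 0 - 2484 = -2484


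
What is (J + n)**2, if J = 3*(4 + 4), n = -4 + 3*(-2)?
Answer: 196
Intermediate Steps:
n = -10 (n = -4 - 6 = -10)
J = 24 (J = 3*8 = 24)
(J + n)**2 = (24 - 10)**2 = 14**2 = 196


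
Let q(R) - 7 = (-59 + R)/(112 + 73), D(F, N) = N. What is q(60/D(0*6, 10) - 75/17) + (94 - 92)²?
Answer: 33619/3145 ≈ 10.690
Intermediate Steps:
q(R) = 1236/185 + R/185 (q(R) = 7 + (-59 + R)/(112 + 73) = 7 + (-59 + R)/185 = 7 + (-59 + R)*(1/185) = 7 + (-59/185 + R/185) = 1236/185 + R/185)
q(60/D(0*6, 10) - 75/17) + (94 - 92)² = (1236/185 + (60/10 - 75/17)/185) + (94 - 92)² = (1236/185 + (60*(⅒) - 75*1/17)/185) + 2² = (1236/185 + (6 - 75/17)/185) + 4 = (1236/185 + (1/185)*(27/17)) + 4 = (1236/185 + 27/3145) + 4 = 21039/3145 + 4 = 33619/3145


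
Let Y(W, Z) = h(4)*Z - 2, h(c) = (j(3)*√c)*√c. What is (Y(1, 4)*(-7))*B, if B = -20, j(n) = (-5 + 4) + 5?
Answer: 8680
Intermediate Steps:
j(n) = 4 (j(n) = -1 + 5 = 4)
h(c) = 4*c (h(c) = (4*√c)*√c = 4*c)
Y(W, Z) = -2 + 16*Z (Y(W, Z) = (4*4)*Z - 2 = 16*Z - 2 = -2 + 16*Z)
(Y(1, 4)*(-7))*B = ((-2 + 16*4)*(-7))*(-20) = ((-2 + 64)*(-7))*(-20) = (62*(-7))*(-20) = -434*(-20) = 8680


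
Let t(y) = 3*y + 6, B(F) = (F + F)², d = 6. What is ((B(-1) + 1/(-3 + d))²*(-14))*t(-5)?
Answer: 2366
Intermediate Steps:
B(F) = 4*F² (B(F) = (2*F)² = 4*F²)
t(y) = 6 + 3*y
((B(-1) + 1/(-3 + d))²*(-14))*t(-5) = ((4*(-1)² + 1/(-3 + 6))²*(-14))*(6 + 3*(-5)) = ((4*1 + 1/3)²*(-14))*(6 - 15) = ((4 + ⅓)²*(-14))*(-9) = ((13/3)²*(-14))*(-9) = ((169/9)*(-14))*(-9) = -2366/9*(-9) = 2366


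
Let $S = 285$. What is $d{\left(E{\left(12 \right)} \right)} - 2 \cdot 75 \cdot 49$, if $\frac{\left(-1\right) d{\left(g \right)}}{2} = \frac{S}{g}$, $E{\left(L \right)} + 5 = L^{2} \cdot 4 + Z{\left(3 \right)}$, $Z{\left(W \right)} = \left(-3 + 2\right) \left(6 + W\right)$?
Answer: $- \frac{2065635}{281} \approx -7351.0$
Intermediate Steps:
$Z{\left(W \right)} = -6 - W$ ($Z{\left(W \right)} = - (6 + W) = -6 - W$)
$E{\left(L \right)} = -14 + 4 L^{2}$ ($E{\left(L \right)} = -5 + \left(L^{2} \cdot 4 - 9\right) = -5 + \left(4 L^{2} - 9\right) = -5 + \left(-9 + 4 L^{2}\right) = -14 + 4 L^{2}$)
$d{\left(g \right)} = - \frac{570}{g}$ ($d{\left(g \right)} = - 2 \frac{285}{g} = - \frac{570}{g}$)
$d{\left(E{\left(12 \right)} \right)} - 2 \cdot 75 \cdot 49 = - \frac{570}{-14 + 4 \cdot 12^{2}} - 2 \cdot 75 \cdot 49 = - \frac{570}{-14 + 4 \cdot 144} - 150 \cdot 49 = - \frac{570}{-14 + 576} - 7350 = - \frac{570}{562} - 7350 = \left(-570\right) \frac{1}{562} - 7350 = - \frac{285}{281} - 7350 = - \frac{2065635}{281}$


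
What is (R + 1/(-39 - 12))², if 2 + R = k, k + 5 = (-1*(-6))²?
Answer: 2184484/2601 ≈ 839.86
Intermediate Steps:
k = 31 (k = -5 + (-1*(-6))² = -5 + 6² = -5 + 36 = 31)
R = 29 (R = -2 + 31 = 29)
(R + 1/(-39 - 12))² = (29 + 1/(-39 - 12))² = (29 + 1/(-51))² = (29 - 1/51)² = (1478/51)² = 2184484/2601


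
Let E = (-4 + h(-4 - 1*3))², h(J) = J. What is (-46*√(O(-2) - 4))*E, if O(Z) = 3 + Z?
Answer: -5566*I*√3 ≈ -9640.6*I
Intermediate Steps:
E = 121 (E = (-4 + (-4 - 1*3))² = (-4 + (-4 - 3))² = (-4 - 7)² = (-11)² = 121)
(-46*√(O(-2) - 4))*E = -46*√((3 - 2) - 4)*121 = -46*√(1 - 4)*121 = -46*I*√3*121 = -5566*I*√3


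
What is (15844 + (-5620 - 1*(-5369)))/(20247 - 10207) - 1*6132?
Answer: -61549687/10040 ≈ -6130.4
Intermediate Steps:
(15844 + (-5620 - 1*(-5369)))/(20247 - 10207) - 1*6132 = (15844 + (-5620 + 5369))/10040 - 6132 = (15844 - 251)*(1/10040) - 6132 = 15593*(1/10040) - 6132 = 15593/10040 - 6132 = -61549687/10040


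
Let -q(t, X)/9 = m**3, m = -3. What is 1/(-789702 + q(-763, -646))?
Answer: -1/789459 ≈ -1.2667e-6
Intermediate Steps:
q(t, X) = 243 (q(t, X) = -9*(-3)**3 = -9*(-27) = 243)
1/(-789702 + q(-763, -646)) = 1/(-789702 + 243) = 1/(-789459) = -1/789459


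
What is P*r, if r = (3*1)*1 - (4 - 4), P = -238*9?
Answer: -6426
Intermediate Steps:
P = -2142
r = 3 (r = 3*1 - 1*0 = 3 + 0 = 3)
P*r = -2142*3 = -6426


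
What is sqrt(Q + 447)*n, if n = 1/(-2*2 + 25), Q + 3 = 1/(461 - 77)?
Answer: sqrt(1022982)/1008 ≈ 1.0034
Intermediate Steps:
Q = -1151/384 (Q = -3 + 1/(461 - 77) = -3 + 1/384 = -1151/384 ≈ -2.9974)
n = 1/21 (n = 1/(-4 + 25) = 1/21 ≈ 0.047619)
sqrt(Q + 447)*n = sqrt(-1151/384 + 447)*(1/21) = sqrt(170497/384)*(1/21) = (sqrt(1022982)/48)*(1/21) = sqrt(1022982)/1008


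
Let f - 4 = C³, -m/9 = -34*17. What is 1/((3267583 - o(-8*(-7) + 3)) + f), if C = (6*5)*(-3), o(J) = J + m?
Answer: 1/2533326 ≈ 3.9474e-7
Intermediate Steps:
m = 5202 (m = -(-306)*17 = -9*(-578) = 5202)
o(J) = 5202 + J (o(J) = J + 5202 = 5202 + J)
C = -90 (C = 30*(-3) = -90)
f = -728996 (f = 4 + (-90)³ = 4 - 729000 = -728996)
1/((3267583 - o(-8*(-7) + 3)) + f) = 1/((3267583 - (5202 + (-8*(-7) + 3))) - 728996) = 1/((3267583 - (5202 + (56 + 3))) - 728996) = 1/((3267583 - (5202 + 59)) - 728996) = 1/((3267583 - 1*5261) - 728996) = 1/((3267583 - 5261) - 728996) = 1/(3262322 - 728996) = 1/2533326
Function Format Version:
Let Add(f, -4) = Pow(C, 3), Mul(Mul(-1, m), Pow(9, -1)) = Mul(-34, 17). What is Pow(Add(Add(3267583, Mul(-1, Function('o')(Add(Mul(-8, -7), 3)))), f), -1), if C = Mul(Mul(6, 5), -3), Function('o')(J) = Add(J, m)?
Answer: Rational(1, 2533326) ≈ 3.9474e-7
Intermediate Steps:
m = 5202 (m = Mul(-9, Mul(-34, 17)) = Mul(-9, -578) = 5202)
Function('o')(J) = Add(5202, J) (Function('o')(J) = Add(J, 5202) = Add(5202, J))
C = -90 (C = Mul(30, -3) = -90)
f = -728996 (f = Add(4, Pow(-90, 3)) = Add(4, -729000) = -728996)
Pow(Add(Add(3267583, Mul(-1, Function('o')(Add(Mul(-8, -7), 3)))), f), -1) = Pow(Add(Add(3267583, Mul(-1, Add(5202, Add(Mul(-8, -7), 3)))), -728996), -1) = Pow(Add(Add(3267583, Mul(-1, Add(5202, Add(56, 3)))), -728996), -1) = Pow(Add(Add(3267583, Mul(-1, Add(5202, 59))), -728996), -1) = Pow(Add(Add(3267583, Mul(-1, 5261)), -728996), -1) = Pow(Add(Add(3267583, -5261), -728996), -1) = Pow(Add(3262322, -728996), -1) = Pow(2533326, -1) = Rational(1, 2533326)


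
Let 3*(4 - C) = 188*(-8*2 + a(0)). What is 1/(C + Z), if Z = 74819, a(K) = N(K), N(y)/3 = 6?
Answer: 3/224093 ≈ 1.3387e-5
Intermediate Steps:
N(y) = 18 (N(y) = 3*6 = 18)
a(K) = 18
C = -364/3 (C = 4 - 188*(-8*2 + 18)/3 = 4 - 188*(-16 + 18)/3 = 4 - 188*2/3 = 4 - ⅓*376 = 4 - 376/3 = -364/3 ≈ -121.33)
1/(C + Z) = 1/(-364/3 + 74819) = 1/(224093/3) = 3/224093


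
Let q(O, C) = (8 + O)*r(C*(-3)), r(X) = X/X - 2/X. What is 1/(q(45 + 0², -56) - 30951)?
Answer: -84/2595485 ≈ -3.2364e-5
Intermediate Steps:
r(X) = 1 - 2/X
q(O, C) = -(-2 - 3*C)*(8 + O)/(3*C) (q(O, C) = (8 + O)*((-2 + C*(-3))/((C*(-3)))) = (8 + O)*((-2 - 3*C)/((-3*C))) = (8 + O)*((-1/(3*C))*(-2 - 3*C)) = (8 + O)*(-(-2 - 3*C)/(3*C)) = -(-2 - 3*C)*(8 + O)/(3*C))
1/(q(45 + 0², -56) - 30951) = 1/((⅓)*(2 + 3*(-56))*(8 + (45 + 0²))/(-56) - 30951) = 1/((⅓)*(-1/56)*(2 - 168)*(8 + (45 + 0)) - 30951) = 1/((⅓)*(-1/56)*(-166)*(8 + 45) - 30951) = 1/((⅓)*(-1/56)*(-166)*53 - 30951) = 1/(4399/84 - 30951) = 1/(-2595485/84) = -84/2595485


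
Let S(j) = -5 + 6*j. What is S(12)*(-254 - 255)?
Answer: -34103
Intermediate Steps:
S(12)*(-254 - 255) = (-5 + 6*12)*(-254 - 255) = (-5 + 72)*(-509) = 67*(-509) = -34103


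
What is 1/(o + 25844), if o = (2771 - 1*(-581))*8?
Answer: 1/52660 ≈ 1.8990e-5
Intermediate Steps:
o = 26816 (o = (2771 + 581)*8 = 3352*8 = 26816)
1/(o + 25844) = 1/(26816 + 25844) = 1/52660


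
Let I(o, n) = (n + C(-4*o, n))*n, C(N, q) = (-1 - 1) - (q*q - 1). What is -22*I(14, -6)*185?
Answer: -1050060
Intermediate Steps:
C(N, q) = -1 - q**2 (C(N, q) = -2 - (q**2 - 1) = -2 - (-1 + q**2) = -2 + (1 - q**2) = -1 - q**2)
I(o, n) = n*(-1 + n - n**2) (I(o, n) = (n + (-1 - n**2))*n = (-1 + n - n**2)*n = n*(-1 + n - n**2))
-22*I(14, -6)*185 = -(-132)*(-1 - 6 - 1*(-6)**2)*185 = -(-132)*(-1 - 6 - 1*36)*185 = -(-132)*(-1 - 6 - 36)*185 = -(-132)*(-43)*185 = -22*258*185 = -5676*185 = -1050060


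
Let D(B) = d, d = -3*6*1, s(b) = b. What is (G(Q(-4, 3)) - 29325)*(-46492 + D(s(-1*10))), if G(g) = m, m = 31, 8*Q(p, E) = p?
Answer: 1362463940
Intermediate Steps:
Q(p, E) = p/8
G(g) = 31
d = -18 (d = -18*1 = -18)
D(B) = -18
(G(Q(-4, 3)) - 29325)*(-46492 + D(s(-1*10))) = (31 - 29325)*(-46492 - 18) = -29294*(-46510) = 1362463940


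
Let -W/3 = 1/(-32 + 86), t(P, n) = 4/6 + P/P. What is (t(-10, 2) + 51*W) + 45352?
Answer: 272105/6 ≈ 45351.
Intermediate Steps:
t(P, n) = 5/3 (t(P, n) = 4*(1/6) + 1 = 2/3 + 1 = 5/3)
W = -1/18 (W = -3/(-32 + 86) = -3/54 = -3*1/54 = -1/18 ≈ -0.055556)
(t(-10, 2) + 51*W) + 45352 = (5/3 + 51*(-1/18)) + 45352 = (5/3 - 17/6) + 45352 = -7/6 + 45352 = 272105/6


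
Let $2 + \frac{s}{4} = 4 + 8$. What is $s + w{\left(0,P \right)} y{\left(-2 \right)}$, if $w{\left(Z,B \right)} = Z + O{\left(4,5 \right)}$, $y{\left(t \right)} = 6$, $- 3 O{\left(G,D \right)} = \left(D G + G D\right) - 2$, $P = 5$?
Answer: $-36$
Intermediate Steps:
$s = 40$ ($s = -8 + 4 \left(4 + 8\right) = -8 + 4 \cdot 12 = -8 + 48 = 40$)
$O{\left(G,D \right)} = \frac{2}{3} - \frac{2 D G}{3}$ ($O{\left(G,D \right)} = - \frac{\left(D G + G D\right) - 2}{3} = - \frac{\left(D G + D G\right) - 2}{3} = - \frac{2 D G - 2}{3} = - \frac{-2 + 2 D G}{3} = \frac{2}{3} - \frac{2 D G}{3}$)
$w{\left(Z,B \right)} = - \frac{38}{3} + Z$ ($w{\left(Z,B \right)} = Z + \left(\frac{2}{3} - \frac{10}{3} \cdot 4\right) = Z + \left(\frac{2}{3} - \frac{40}{3}\right) = Z - \frac{38}{3} = - \frac{38}{3} + Z$)
$s + w{\left(0,P \right)} y{\left(-2 \right)} = 40 + \left(- \frac{38}{3} + 0\right) 6 = 40 - 76 = -36$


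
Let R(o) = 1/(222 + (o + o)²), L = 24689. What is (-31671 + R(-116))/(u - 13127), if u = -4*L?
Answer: 1711690865/6046828618 ≈ 0.28307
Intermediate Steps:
u = -98756 (u = -4*24689 = -98756)
R(o) = 1/(222 + 4*o²) (R(o) = 1/(222 + (2*o)²) = 1/(222 + 4*o²))
(-31671 + R(-116))/(u - 13127) = (-31671 + 1/(2*(111 + 2*(-116)²)))/(-98756 - 13127) = (-31671 + 1/(2*(111 + 2*13456)))/(-111883) = (-31671 + 1/(2*(111 + 26912)))*(-1/111883) = (-31671 + (½)/27023)*(-1/111883) = (-31671 + (½)*(1/27023))*(-1/111883) = (-31671 + 1/54046)*(-1/111883) = -1711690865/54046*(-1/111883) = 1711690865/6046828618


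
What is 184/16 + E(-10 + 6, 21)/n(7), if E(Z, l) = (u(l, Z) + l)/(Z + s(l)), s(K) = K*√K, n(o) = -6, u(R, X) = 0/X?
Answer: 212607/18490 - 147*√21/18490 ≈ 11.462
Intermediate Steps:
u(R, X) = 0
s(K) = K^(3/2)
E(Z, l) = l/(Z + l^(3/2)) (E(Z, l) = (0 + l)/(Z + l^(3/2)) = l/(Z + l^(3/2)))
184/16 + E(-10 + 6, 21)/n(7) = 184/16 + (21/((-10 + 6) + 21^(3/2)))/(-6) = 184*(1/16) + (21/(-4 + 21*√21))*(-⅙) = 23/2 - 7/(2*(-4 + 21*√21))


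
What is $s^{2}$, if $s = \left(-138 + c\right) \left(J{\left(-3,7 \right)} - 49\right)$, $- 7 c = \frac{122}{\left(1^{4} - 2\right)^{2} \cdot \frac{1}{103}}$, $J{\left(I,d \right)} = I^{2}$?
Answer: $\frac{292984038400}{49} \approx 5.9793 \cdot 10^{9}$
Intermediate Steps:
$c = - \frac{12566}{7}$ ($c = - \frac{122 \frac{1}{\left(1^{4} - 2\right)^{2} \cdot \frac{1}{103}}}{7} = - \frac{122 \frac{1}{\left(1 - 2\right)^{2} \cdot \frac{1}{103}}}{7} = - \frac{122 \frac{1}{\left(-1\right)^{2} \cdot \frac{1}{103}}}{7} = - \frac{122 \frac{1}{1 \cdot \frac{1}{103}}}{7} = - \frac{122 \frac{1}{\frac{1}{103}}}{7} = - \frac{122 \cdot 103}{7} = \left(- \frac{1}{7}\right) 12566 = - \frac{12566}{7} \approx -1795.1$)
$s = \frac{541280}{7}$ ($s = \left(-138 - \frac{12566}{7}\right) \left(\left(-3\right)^{2} - 49\right) = - \frac{13532 \left(9 - 49\right)}{7} = \left(- \frac{13532}{7}\right) \left(-40\right) = \frac{541280}{7} \approx 77326.0$)
$s^{2} = \left(\frac{541280}{7}\right)^{2} = \frac{292984038400}{49}$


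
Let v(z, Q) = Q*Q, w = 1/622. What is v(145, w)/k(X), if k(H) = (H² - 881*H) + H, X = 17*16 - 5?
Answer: -1/63321691164 ≈ -1.5792e-11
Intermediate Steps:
w = 1/622 ≈ 0.0016077
v(z, Q) = Q²
X = 267 (X = 272 - 5 = 267)
k(H) = H² - 880*H
v(145, w)/k(X) = (1/622)²/((267*(-880 + 267))) = 1/(386884*((267*(-613)))) = (1/386884)/(-163671) = (1/386884)*(-1/163671) = -1/63321691164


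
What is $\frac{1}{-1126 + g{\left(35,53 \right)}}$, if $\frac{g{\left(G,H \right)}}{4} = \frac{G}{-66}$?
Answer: $- \frac{33}{37228} \approx -0.00088643$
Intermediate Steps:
$g{\left(G,H \right)} = - \frac{2 G}{33}$ ($g{\left(G,H \right)} = 4 \frac{G}{-66} = 4 G \left(- \frac{1}{66}\right) = 4 \left(- \frac{G}{66}\right) = - \frac{2 G}{33}$)
$\frac{1}{-1126 + g{\left(35,53 \right)}} = \frac{1}{-1126 - \frac{70}{33}} = \frac{1}{- \frac{37228}{33}} = - \frac{33}{37228}$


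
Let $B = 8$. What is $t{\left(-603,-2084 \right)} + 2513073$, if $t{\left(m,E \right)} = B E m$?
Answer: $12566289$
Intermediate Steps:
$t{\left(m,E \right)} = 8 E m$
$t{\left(-603,-2084 \right)} + 2513073 = 8 \left(-2084\right) \left(-603\right) + 2513073 = 10053216 + 2513073 = 12566289$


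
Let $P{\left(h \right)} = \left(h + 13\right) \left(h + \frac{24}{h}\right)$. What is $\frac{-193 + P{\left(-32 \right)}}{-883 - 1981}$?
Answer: $- \frac{1717}{11456} \approx -0.14988$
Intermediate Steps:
$P{\left(h \right)} = \left(13 + h\right) \left(h + \frac{24}{h}\right)$
$\frac{-193 + P{\left(-32 \right)}}{-883 - 1981} = \frac{-193 + \left(24 + \left(-32\right)^{2} + 13 \left(-32\right) + \frac{312}{-32}\right)}{-883 - 1981} = \frac{-193 + \left(24 + 1024 - 416 + 312 \left(- \frac{1}{32}\right)\right)}{-2864} = \left(-193 + \left(24 + 1024 - 416 - \frac{39}{4}\right)\right) \left(- \frac{1}{2864}\right) = \left(-193 + \frac{2489}{4}\right) \left(- \frac{1}{2864}\right) = \frac{1717}{4} \left(- \frac{1}{2864}\right) = - \frac{1717}{11456}$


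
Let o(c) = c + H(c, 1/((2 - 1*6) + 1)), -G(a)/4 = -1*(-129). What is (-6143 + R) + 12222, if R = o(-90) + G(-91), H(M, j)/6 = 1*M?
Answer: 4933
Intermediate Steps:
G(a) = -516 (G(a) = -(-4)*(-129) = -4*129 = -516)
H(M, j) = 6*M (H(M, j) = 6*(1*M) = 6*M)
o(c) = 7*c (o(c) = c + 6*c = 7*c)
R = -1146 (R = 7*(-90) - 516 = -630 - 516 = -1146)
(-6143 + R) + 12222 = (-6143 - 1146) + 12222 = -7289 + 12222 = 4933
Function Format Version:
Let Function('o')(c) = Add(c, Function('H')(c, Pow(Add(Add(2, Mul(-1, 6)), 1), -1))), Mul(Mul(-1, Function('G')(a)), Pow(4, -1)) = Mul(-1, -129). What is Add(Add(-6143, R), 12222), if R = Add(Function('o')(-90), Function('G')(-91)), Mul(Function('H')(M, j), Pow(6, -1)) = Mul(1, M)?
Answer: 4933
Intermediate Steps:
Function('G')(a) = -516 (Function('G')(a) = Mul(-4, Mul(-1, -129)) = Mul(-4, 129) = -516)
Function('H')(M, j) = Mul(6, M) (Function('H')(M, j) = Mul(6, Mul(1, M)) = Mul(6, M))
Function('o')(c) = Mul(7, c) (Function('o')(c) = Add(c, Mul(6, c)) = Mul(7, c))
R = -1146 (R = Add(Mul(7, -90), -516) = Add(-630, -516) = -1146)
Add(Add(-6143, R), 12222) = Add(Add(-6143, -1146), 12222) = Add(-7289, 12222) = 4933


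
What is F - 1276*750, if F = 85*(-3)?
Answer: -957255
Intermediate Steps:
F = -255
F - 1276*750 = -255 - 1276*750 = -255 - 957000 = -957255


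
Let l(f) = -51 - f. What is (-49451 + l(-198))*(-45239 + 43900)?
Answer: 66018056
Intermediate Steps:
(-49451 + l(-198))*(-45239 + 43900) = (-49451 + (-51 - 1*(-198)))*(-45239 + 43900) = (-49451 + (-51 + 198))*(-1339) = (-49451 + 147)*(-1339) = -49304*(-1339) = 66018056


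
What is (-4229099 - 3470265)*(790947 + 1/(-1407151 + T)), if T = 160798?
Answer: -7590026612163239560/1246353 ≈ -6.0898e+12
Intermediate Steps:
(-4229099 - 3470265)*(790947 + 1/(-1407151 + T)) = (-4229099 - 3470265)*(790947 + 1/(-1407151 + 160798)) = -7699364*(790947 + 1/(-1246353)) = -7699364*(790947 - 1/1246353) = -7699364*985799166290/1246353 = -7590026612163239560/1246353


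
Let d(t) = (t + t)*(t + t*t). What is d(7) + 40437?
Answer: 41221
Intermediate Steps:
d(t) = 2*t*(t + t²) (d(t) = (2*t)*(t + t²) = 2*t*(t + t²))
d(7) + 40437 = 2*7²*(1 + 7) + 40437 = 2*49*8 + 40437 = 784 + 40437 = 41221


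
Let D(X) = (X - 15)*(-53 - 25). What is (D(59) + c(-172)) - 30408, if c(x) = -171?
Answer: -34011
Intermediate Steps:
D(X) = 1170 - 78*X (D(X) = (-15 + X)*(-78) = 1170 - 78*X)
(D(59) + c(-172)) - 30408 = ((1170 - 78*59) - 171) - 30408 = ((1170 - 4602) - 171) - 30408 = (-3432 - 171) - 30408 = -3603 - 30408 = -34011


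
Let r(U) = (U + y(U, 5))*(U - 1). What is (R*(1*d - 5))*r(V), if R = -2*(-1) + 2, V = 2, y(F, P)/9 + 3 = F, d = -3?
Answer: 224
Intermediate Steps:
y(F, P) = -27 + 9*F
r(U) = (-1 + U)*(-27 + 10*U) (r(U) = (U + (-27 + 9*U))*(U - 1) = (-27 + 10*U)*(-1 + U) = (-1 + U)*(-27 + 10*U))
R = 4 (R = 2 + 2 = 4)
(R*(1*d - 5))*r(V) = (4*(1*(-3) - 5))*(27 - 37*2 + 10*2²) = (4*(-3 - 5))*(27 - 74 + 10*4) = (4*(-8))*(27 - 74 + 40) = -32*(-7) = 224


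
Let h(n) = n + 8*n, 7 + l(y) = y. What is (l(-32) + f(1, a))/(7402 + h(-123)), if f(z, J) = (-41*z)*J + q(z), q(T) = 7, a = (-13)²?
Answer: -6961/6295 ≈ -1.1058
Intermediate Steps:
a = 169
l(y) = -7 + y
h(n) = 9*n
f(z, J) = 7 - 41*J*z (f(z, J) = (-41*z)*J + 7 = -41*J*z + 7 = 7 - 41*J*z)
(l(-32) + f(1, a))/(7402 + h(-123)) = ((-7 - 32) + (7 - 41*169*1))/(7402 + 9*(-123)) = (-39 + (7 - 6929))/(7402 - 1107) = (-39 - 6922)/6295 = -6961*1/6295 = -6961/6295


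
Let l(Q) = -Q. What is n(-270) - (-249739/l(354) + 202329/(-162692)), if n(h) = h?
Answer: -28054507141/28796484 ≈ -974.23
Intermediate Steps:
n(-270) - (-249739/l(354) + 202329/(-162692)) = -270 - (-249739/((-1*354)) + 202329/(-162692)) = -270 - (-249739/(-354) + 202329*(-1/162692)) = -270 - (-249739*(-1/354) - 202329/162692) = -270 - (249739/354 - 202329/162692) = -270 - 1*20279456461/28796484 = -270 - 20279456461/28796484 = -28054507141/28796484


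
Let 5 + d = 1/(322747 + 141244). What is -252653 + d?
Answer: -117231038077/463991 ≈ -2.5266e+5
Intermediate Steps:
d = -2319954/463991 (d = -5 + 1/(322747 + 141244) = -5 + 1/463991 = -2319954/463991 ≈ -5.0000)
-252653 + d = -252653 - 2319954/463991 = -117231038077/463991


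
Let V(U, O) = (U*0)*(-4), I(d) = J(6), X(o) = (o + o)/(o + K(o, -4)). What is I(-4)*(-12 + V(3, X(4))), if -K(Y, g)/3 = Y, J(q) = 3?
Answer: -36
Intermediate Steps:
K(Y, g) = -3*Y
X(o) = -1 (X(o) = (o + o)/(o - 3*o) = (2*o)/((-2*o)) = (2*o)*(-1/(2*o)) = -1)
I(d) = 3
V(U, O) = 0 (V(U, O) = 0*(-4) = 0)
I(-4)*(-12 + V(3, X(4))) = 3*(-12 + 0) = 3*(-12) = -36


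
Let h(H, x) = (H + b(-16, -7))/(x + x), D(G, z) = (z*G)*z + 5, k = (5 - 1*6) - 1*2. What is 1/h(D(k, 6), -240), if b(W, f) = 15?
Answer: 60/11 ≈ 5.4545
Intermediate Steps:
k = -3 (k = (5 - 6) - 2 = -1 - 2 = -3)
D(G, z) = 5 + G*z² (D(G, z) = (G*z)*z + 5 = G*z² + 5 = 5 + G*z²)
h(H, x) = (15 + H)/(2*x) (h(H, x) = (H + 15)/(x + x) = (15 + H)/((2*x)) = (15 + H)*(1/(2*x)) = (15 + H)/(2*x))
1/h(D(k, 6), -240) = 1/((½)*(15 + (5 - 3*6²))/(-240)) = 1/((½)*(-1/240)*(15 + (5 - 3*36))) = 1/((½)*(-1/240)*(15 + (5 - 108))) = 1/((½)*(-1/240)*(15 - 103)) = 1/((½)*(-1/240)*(-88)) = 1/(11/60) = 60/11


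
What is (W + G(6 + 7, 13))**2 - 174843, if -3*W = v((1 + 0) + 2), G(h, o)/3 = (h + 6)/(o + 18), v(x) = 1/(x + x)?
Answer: -54438825827/311364 ≈ -1.7484e+5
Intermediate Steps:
v(x) = 1/(2*x)
G(h, o) = 3*(6 + h)/(18 + o) (G(h, o) = 3*((h + 6)/(o + 18)) = 3*((6 + h)/(18 + o)) = 3*(6 + h)/(18 + o))
W = -1/18 (W = -1/(6*((1 + 0) + 2)) = -1/(6*(1 + 2)) = -1/(6*3) = -1/3*1/6 = -1/18 ≈ -0.055556)
(W + G(6 + 7, 13))**2 - 174843 = (-1/18 + 3*(6 + (6 + 7))/(18 + 13))**2 - 174843 = (-1/18 + 3*(6 + 13)/31)**2 - 174843 = (-1/18 + 3*(1/31)*19)**2 - 174843 = (-1/18 + 57/31)**2 - 174843 = (995/558)**2 - 174843 = 990025/311364 - 174843 = -54438825827/311364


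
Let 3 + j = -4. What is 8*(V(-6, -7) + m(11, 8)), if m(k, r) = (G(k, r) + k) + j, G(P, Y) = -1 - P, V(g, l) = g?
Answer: -112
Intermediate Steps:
j = -7 (j = -3 - 4 = -7)
m(k, r) = -8 (m(k, r) = ((-1 - k) + k) - 7 = -1 - 7 = -8)
8*(V(-6, -7) + m(11, 8)) = 8*(-6 - 8) = 8*(-14) = -112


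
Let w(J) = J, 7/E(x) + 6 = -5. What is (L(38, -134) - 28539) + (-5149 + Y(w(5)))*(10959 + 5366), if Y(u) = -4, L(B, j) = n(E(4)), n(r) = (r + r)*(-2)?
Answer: -925663876/11 ≈ -8.4151e+7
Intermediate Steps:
E(x) = -7/11 (E(x) = 7/(-6 - 5) = 7/(-11) = 7*(-1/11) = -7/11)
n(r) = -4*r (n(r) = (2*r)*(-2) = -4*r)
L(B, j) = 28/11 (L(B, j) = -4*(-7/11) = 28/11)
(L(38, -134) - 28539) + (-5149 + Y(w(5)))*(10959 + 5366) = (28/11 - 28539) + (-5149 - 4)*(10959 + 5366) = -313901/11 - 5153*16325 = -313901/11 - 84122725 = -925663876/11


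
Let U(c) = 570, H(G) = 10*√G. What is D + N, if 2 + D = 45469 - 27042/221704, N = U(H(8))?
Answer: 5103280003/110852 ≈ 46037.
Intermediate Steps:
N = 570
D = 5040094363/110852 (D = -2 + (45469 - 27042/221704) = -2 + (45469 - 27042*1/221704) = -2 + (45469 - 13521/110852) = -2 + 5040316067/110852 = 5040094363/110852 ≈ 45467.)
D + N = 5040094363/110852 + 570 = 5103280003/110852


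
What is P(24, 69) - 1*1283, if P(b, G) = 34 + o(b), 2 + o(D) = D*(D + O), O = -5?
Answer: -795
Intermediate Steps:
o(D) = -2 + D*(-5 + D) (o(D) = -2 + D*(D - 5) = -2 + D*(-5 + D))
P(b, G) = 32 + b² - 5*b (P(b, G) = 34 + (-2 + b² - 5*b) = 32 + b² - 5*b)
P(24, 69) - 1*1283 = (32 + 24² - 5*24) - 1*1283 = (32 + 576 - 120) - 1283 = 488 - 1283 = -795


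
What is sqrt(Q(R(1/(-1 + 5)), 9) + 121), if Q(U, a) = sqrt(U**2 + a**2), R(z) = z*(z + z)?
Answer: sqrt(1936 + 2*sqrt(5185))/4 ≈ 11.402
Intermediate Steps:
R(z) = 2*z**2 (R(z) = z*(2*z) = 2*z**2)
sqrt(Q(R(1/(-1 + 5)), 9) + 121) = sqrt(sqrt((2*(1/(-1 + 5))**2)**2 + 9**2) + 121) = sqrt(sqrt((2*(1/4)**2)**2 + 81) + 121) = sqrt(sqrt((2*(1/16))**2 + 81) + 121) = sqrt(sqrt((1/8)**2 + 81) + 121) = sqrt(sqrt(1/64 + 81) + 121) = sqrt(sqrt(5185/64) + 121) = sqrt(sqrt(5185)/8 + 121) = sqrt(121 + sqrt(5185)/8)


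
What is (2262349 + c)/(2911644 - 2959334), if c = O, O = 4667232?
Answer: -6929581/47690 ≈ -145.30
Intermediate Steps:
c = 4667232
(2262349 + c)/(2911644 - 2959334) = (2262349 + 4667232)/(2911644 - 2959334) = 6929581/(-47690) = 6929581*(-1/47690) = -6929581/47690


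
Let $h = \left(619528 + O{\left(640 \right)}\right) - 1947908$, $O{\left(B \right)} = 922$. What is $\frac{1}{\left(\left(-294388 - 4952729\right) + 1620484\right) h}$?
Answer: $\frac{1}{4814202988914} \approx 2.0772 \cdot 10^{-13}$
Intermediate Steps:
$h = -1327458$ ($h = \left(619528 + 922\right) - 1947908 = 620450 - 1947908 = -1327458$)
$\frac{1}{\left(\left(-294388 - 4952729\right) + 1620484\right) h} = \frac{1}{\left(\left(-294388 - 4952729\right) + 1620484\right) \left(-1327458\right)} = \frac{1}{-5247117 + 1620484} \left(- \frac{1}{1327458}\right) = \frac{1}{-3626633} \left(- \frac{1}{1327458}\right) = \left(- \frac{1}{3626633}\right) \left(- \frac{1}{1327458}\right) = \frac{1}{4814202988914}$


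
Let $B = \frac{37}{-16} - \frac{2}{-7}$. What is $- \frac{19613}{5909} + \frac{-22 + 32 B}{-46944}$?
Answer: $- \frac{201293626}{60679521} \approx -3.3173$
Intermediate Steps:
$B = - \frac{227}{112}$ ($B = 37 \left(- \frac{1}{16}\right) - - \frac{2}{7} = - \frac{37}{16} + \frac{2}{7} = - \frac{227}{112} \approx -2.0268$)
$- \frac{19613}{5909} + \frac{-22 + 32 B}{-46944} = - \frac{19613}{5909} + \frac{-22 + 32 \left(- \frac{227}{112}\right)}{-46944} = \left(-19613\right) \frac{1}{5909} + \left(-22 - \frac{454}{7}\right) \left(- \frac{1}{46944}\right) = - \frac{19613}{5909} - - \frac{19}{10269} = - \frac{19613}{5909} + \frac{19}{10269} = - \frac{201293626}{60679521}$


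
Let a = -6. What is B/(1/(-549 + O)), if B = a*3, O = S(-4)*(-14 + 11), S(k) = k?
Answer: 9666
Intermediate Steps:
O = 12 (O = -4*(-14 + 11) = -4*(-3) = 12)
B = -18 (B = -6*3 = -18)
B/(1/(-549 + O)) = -18/(1/(-549 + 12)) = -18/(1/(-537)) = -18/(-1/537) = -18*(-537) = 9666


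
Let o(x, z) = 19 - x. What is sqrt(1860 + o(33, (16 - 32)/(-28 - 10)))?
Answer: sqrt(1846) ≈ 42.965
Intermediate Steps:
sqrt(1860 + o(33, (16 - 32)/(-28 - 10))) = sqrt(1860 + (19 - 1*33)) = sqrt(1860 + (19 - 33)) = sqrt(1860 - 14) = sqrt(1846)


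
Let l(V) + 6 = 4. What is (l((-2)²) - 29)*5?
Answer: -155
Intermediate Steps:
l(V) = -2 (l(V) = -6 + 4 = -2)
(l((-2)²) - 29)*5 = (-2 - 29)*5 = -31*5 = -155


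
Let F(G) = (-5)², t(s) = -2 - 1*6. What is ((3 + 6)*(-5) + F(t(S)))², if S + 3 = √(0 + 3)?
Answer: 400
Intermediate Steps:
S = -3 + √3 (S = -3 + √(0 + 3) = -3 + √3 ≈ -1.2680)
t(s) = -8 (t(s) = -2 - 6 = -8)
F(G) = 25
((3 + 6)*(-5) + F(t(S)))² = ((3 + 6)*(-5) + 25)² = (9*(-5) + 25)² = (-45 + 25)² = (-20)² = 400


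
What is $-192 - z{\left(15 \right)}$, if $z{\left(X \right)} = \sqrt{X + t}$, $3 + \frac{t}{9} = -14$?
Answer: $-192 - i \sqrt{138} \approx -192.0 - 11.747 i$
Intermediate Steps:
$t = -153$ ($t = -27 + 9 \left(-14\right) = -27 - 126 = -153$)
$z{\left(X \right)} = \sqrt{-153 + X}$ ($z{\left(X \right)} = \sqrt{X - 153} = \sqrt{-153 + X}$)
$-192 - z{\left(15 \right)} = -192 - \sqrt{-153 + 15} = -192 - \sqrt{-138} = -192 - i \sqrt{138}$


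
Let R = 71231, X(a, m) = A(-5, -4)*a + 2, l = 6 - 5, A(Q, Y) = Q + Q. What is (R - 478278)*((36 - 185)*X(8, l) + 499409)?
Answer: -208013635457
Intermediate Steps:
A(Q, Y) = 2*Q
l = 1
X(a, m) = 2 - 10*a (X(a, m) = (2*(-5))*a + 2 = -10*a + 2 = 2 - 10*a)
(R - 478278)*((36 - 185)*X(8, l) + 499409) = (71231 - 478278)*((36 - 185)*(2 - 10*8) + 499409) = -407047*(-149*(2 - 80) + 499409) = -407047*(-149*(-78) + 499409) = -407047*(11622 + 499409) = -407047*511031 = -208013635457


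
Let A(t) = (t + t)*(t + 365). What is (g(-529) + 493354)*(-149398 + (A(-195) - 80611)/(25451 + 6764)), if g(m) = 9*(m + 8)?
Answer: -27669957012269/379 ≈ -7.3008e+10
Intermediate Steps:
g(m) = 72 + 9*m (g(m) = 9*(8 + m) = 72 + 9*m)
A(t) = 2*t*(365 + t) (A(t) = (2*t)*(365 + t) = 2*t*(365 + t))
(g(-529) + 493354)*(-149398 + (A(-195) - 80611)/(25451 + 6764)) = ((72 + 9*(-529)) + 493354)*(-149398 + (2*(-195)*(365 - 195) - 80611)/(25451 + 6764)) = ((72 - 4761) + 493354)*(-149398 + (2*(-195)*170 - 80611)/32215) = (-4689 + 493354)*(-149398 + (-66300 - 80611)*(1/32215)) = 488665*(-149398 - 146911*1/32215) = 488665*(-149398 - 146911/32215) = 488665*(-4813003481/32215) = -27669957012269/379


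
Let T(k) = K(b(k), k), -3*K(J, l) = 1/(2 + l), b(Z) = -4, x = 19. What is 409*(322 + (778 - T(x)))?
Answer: 28344109/63 ≈ 4.4991e+5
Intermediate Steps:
K(J, l) = -1/(3*(2 + l))
T(k) = -1/(6 + 3*k)
409*(322 + (778 - T(x))) = 409*(322 + (778 - (-1)/(6 + 3*19))) = 409*(322 + (778 - (-1)/(6 + 57))) = 409*(322 + (778 - (-1)/63)) = 409*(322 + (778 - 1*(-1/63))) = 409*(322 + (778 + 1/63)) = 409*(322 + 49015/63) = 409*(69301/63) = 28344109/63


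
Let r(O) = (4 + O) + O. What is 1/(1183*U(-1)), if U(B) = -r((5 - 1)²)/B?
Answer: 1/42588 ≈ 2.3481e-5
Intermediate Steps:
r(O) = 4 + 2*O
U(B) = -36/B (U(B) = -(4 + 2*(5 - 1)²)/B = -(4 + 2*4²)/B = -(4 + 2*16)/B = -(4 + 32)/B = -36/B)
1/(1183*U(-1)) = 1/(1183*(-36/(-1))) = 1/(1183*(-36*(-1))) = 1/(1183*36) = 1/42588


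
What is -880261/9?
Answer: -880261/9 ≈ -97807.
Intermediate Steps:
-880261/9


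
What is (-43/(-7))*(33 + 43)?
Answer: 3268/7 ≈ 466.86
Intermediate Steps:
(-43/(-7))*(33 + 43) = -43*(-⅐)*76 = (43/7)*76 = 3268/7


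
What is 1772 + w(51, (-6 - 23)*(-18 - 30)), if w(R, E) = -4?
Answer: 1768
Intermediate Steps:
1772 + w(51, (-6 - 23)*(-18 - 30)) = 1772 - 4 = 1768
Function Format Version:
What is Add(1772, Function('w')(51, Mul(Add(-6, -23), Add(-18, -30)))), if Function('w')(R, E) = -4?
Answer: 1768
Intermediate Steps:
Add(1772, Function('w')(51, Mul(Add(-6, -23), Add(-18, -30)))) = Add(1772, -4) = 1768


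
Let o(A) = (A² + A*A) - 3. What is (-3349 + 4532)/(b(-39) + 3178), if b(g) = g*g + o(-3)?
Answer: 1183/4714 ≈ 0.25095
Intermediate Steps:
o(A) = -3 + 2*A² (o(A) = (A² + A²) - 3 = 2*A² - 3 = -3 + 2*A²)
b(g) = 15 + g² (b(g) = g*g + (-3 + 2*(-3)²) = g² + (-3 + 2*9) = g² + (-3 + 18) = g² + 15 = 15 + g²)
(-3349 + 4532)/(b(-39) + 3178) = (-3349 + 4532)/((15 + (-39)²) + 3178) = 1183/((15 + 1521) + 3178) = 1183/(1536 + 3178) = 1183/4714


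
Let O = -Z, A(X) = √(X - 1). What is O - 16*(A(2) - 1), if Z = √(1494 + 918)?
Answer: -6*√67 ≈ -49.112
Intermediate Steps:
Z = 6*√67 (Z = √2412 = 6*√67 ≈ 49.112)
A(X) = √(-1 + X)
O = -6*√67 ≈ -49.112
O - 16*(A(2) - 1) = -6*√67 - 16*(√(-1 + 2) - 1) = -6*√67 - 16*(√1 - 1) = -6*√67 - 16*(1 - 1) = -6*√67 - 16*0 = -6*√67 - 1*0 = -6*√67 + 0 = -6*√67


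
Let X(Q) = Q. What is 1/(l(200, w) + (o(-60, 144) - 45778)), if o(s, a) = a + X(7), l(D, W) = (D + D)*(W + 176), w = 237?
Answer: 1/119573 ≈ 8.3631e-6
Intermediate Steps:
l(D, W) = 2*D*(176 + W) (l(D, W) = (2*D)*(176 + W) = 2*D*(176 + W))
o(s, a) = 7 + a (o(s, a) = a + 7 = 7 + a)
1/(l(200, w) + (o(-60, 144) - 45778)) = 1/(2*200*(176 + 237) + ((7 + 144) - 45778)) = 1/(2*200*413 + (151 - 45778)) = 1/(165200 - 45627) = 1/119573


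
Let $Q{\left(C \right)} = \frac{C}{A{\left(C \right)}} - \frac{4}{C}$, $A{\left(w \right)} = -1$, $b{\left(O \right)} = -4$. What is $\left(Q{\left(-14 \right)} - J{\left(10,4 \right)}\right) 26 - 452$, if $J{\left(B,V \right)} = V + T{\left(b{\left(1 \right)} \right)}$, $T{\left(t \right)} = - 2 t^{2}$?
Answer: $\frac{4532}{7} \approx 647.43$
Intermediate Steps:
$Q{\left(C \right)} = - C - \frac{4}{C}$ ($Q{\left(C \right)} = \frac{C}{-1} - \frac{4}{C} = C \left(-1\right) - \frac{4}{C} = - C - \frac{4}{C}$)
$J{\left(B,V \right)} = -32 + V$ ($J{\left(B,V \right)} = V - 2 \left(-4\right)^{2} = V - 32 = -32 + V$)
$\left(Q{\left(-14 \right)} - J{\left(10,4 \right)}\right) 26 - 452 = \left(\left(\left(-1\right) \left(-14\right) - \frac{4}{-14}\right) - \left(-32 + 4\right)\right) 26 - 452 = \left(\left(14 - - \frac{2}{7}\right) - -28\right) 26 - 452 = \left(\left(14 + \frac{2}{7}\right) + 28\right) 26 - 452 = \left(\frac{100}{7} + 28\right) 26 - 452 = \frac{296}{7} \cdot 26 - 452 = \frac{7696}{7} - 452 = \frac{4532}{7}$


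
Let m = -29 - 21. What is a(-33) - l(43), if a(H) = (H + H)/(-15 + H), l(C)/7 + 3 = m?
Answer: 2979/8 ≈ 372.38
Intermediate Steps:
m = -50
l(C) = -371 (l(C) = -21 + 7*(-50) = -21 - 350 = -371)
a(H) = 2*H/(-15 + H) (a(H) = (2*H)/(-15 + H) = 2*H/(-15 + H))
a(-33) - l(43) = 2*(-33)/(-15 - 33) - 1*(-371) = 2*(-33)/(-48) + 371 = 2*(-33)*(-1/48) + 371 = 11/8 + 371 = 2979/8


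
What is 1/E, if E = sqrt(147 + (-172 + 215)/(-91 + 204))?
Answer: sqrt(1881902)/16654 ≈ 0.082372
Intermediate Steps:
E = sqrt(1881902)/113 (E = sqrt(147 + 43/113) = sqrt(16654/113) = sqrt(1881902)/113 ≈ 12.140)
1/E = 1/(sqrt(1881902)/113) = sqrt(1881902)/16654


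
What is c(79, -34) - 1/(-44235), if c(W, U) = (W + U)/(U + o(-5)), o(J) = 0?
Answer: -1990541/1503990 ≈ -1.3235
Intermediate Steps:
c(W, U) = (U + W)/U (c(W, U) = (W + U)/(U + 0) = (U + W)/U)
c(79, -34) - 1/(-44235) = (-34 + 79)/(-34) - 1/(-44235) = -1/34*45 - 1*(-1/44235) = -45/34 + 1/44235 = -1990541/1503990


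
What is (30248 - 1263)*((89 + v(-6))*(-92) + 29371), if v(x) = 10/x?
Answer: 1855300865/3 ≈ 6.1843e+8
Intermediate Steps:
(30248 - 1263)*((89 + v(-6))*(-92) + 29371) = (30248 - 1263)*((89 + 10/(-6))*(-92) + 29371) = 28985*((89 + 10*(-1/6))*(-92) + 29371) = 28985*((89 - 5/3)*(-92) + 29371) = 28985*((262/3)*(-92) + 29371) = 28985*(-24104/3 + 29371) = 28985*(64009/3) = 1855300865/3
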